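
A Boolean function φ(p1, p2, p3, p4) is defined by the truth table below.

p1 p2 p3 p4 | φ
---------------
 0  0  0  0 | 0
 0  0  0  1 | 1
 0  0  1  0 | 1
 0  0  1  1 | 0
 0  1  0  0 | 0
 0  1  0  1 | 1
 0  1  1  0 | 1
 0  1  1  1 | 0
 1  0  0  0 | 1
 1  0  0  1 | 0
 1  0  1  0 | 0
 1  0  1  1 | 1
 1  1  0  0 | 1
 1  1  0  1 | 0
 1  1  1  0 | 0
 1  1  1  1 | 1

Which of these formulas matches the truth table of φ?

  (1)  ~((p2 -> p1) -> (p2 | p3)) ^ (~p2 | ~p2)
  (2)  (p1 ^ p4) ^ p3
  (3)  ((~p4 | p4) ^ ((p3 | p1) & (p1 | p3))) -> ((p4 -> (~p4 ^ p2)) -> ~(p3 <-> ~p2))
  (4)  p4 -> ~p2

(1) disagrees with φ on (0,0,0,1) (formula → 0, table → 1); rule it out.
(3) disagrees with φ on (0,0,0,0) (formula → 1, table → 0); rule it out.
(4) disagrees with φ on (0,0,0,0) (formula → 1, table → 0); rule it out.
(2) is the remaining candidate, and it agrees with φ on all 16 inputs.

2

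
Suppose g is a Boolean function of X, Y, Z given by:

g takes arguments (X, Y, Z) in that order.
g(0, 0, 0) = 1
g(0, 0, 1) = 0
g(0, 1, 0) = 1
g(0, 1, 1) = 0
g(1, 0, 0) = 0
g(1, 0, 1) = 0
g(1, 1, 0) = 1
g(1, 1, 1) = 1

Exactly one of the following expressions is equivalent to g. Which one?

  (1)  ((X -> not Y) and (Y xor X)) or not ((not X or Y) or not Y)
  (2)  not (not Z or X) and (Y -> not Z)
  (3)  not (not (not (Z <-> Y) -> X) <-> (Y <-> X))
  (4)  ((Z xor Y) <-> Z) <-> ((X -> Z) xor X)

(1): at (0,0,0) it gives 0, but g = 1 — eliminated.
(2): at (0,0,0) it gives 0, but g = 1 — eliminated.
(4): at (0,0,1) it gives 1, but g = 0 — eliminated.
That leaves (3). Evaluating it on every row reproduces the table of g exactly.

3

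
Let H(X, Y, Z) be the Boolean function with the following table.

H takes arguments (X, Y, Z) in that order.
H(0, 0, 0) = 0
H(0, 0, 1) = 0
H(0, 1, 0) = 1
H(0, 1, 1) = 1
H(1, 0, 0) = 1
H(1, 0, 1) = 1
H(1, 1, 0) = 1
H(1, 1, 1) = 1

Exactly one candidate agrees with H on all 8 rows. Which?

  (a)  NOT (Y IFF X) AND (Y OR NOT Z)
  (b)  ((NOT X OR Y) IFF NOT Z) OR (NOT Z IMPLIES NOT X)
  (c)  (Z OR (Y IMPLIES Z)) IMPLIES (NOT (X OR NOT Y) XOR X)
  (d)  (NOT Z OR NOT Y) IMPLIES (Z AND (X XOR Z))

(a) fails at (1,0,1): the formula yields 0, H is 1.
(b) fails at (0,0,0): the formula yields 1, H is 0.
(d) fails at (0,0,1): the formula yields 1, H is 0.
(c) is the remaining candidate, and it agrees with H on all 8 inputs.

c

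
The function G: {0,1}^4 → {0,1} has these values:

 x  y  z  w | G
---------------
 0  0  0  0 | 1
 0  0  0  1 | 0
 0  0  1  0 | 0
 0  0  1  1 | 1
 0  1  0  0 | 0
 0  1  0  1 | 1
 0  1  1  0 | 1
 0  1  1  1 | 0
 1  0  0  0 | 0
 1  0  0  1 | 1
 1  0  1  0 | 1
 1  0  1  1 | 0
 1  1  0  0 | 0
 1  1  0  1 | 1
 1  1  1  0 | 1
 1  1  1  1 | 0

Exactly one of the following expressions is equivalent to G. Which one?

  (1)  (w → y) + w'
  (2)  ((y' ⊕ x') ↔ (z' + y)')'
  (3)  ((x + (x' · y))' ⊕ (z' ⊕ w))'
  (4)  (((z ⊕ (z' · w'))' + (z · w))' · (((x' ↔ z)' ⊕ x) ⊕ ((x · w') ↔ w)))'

(1) fails at (0,0,1,0): the formula yields 1, G is 0.
(2) fails at (0,0,0,0): the formula yields 0, G is 1.
(4) fails at (0,0,0,1): the formula yields 1, G is 0.
(3) is the remaining candidate, and it agrees with G on all 16 inputs.

3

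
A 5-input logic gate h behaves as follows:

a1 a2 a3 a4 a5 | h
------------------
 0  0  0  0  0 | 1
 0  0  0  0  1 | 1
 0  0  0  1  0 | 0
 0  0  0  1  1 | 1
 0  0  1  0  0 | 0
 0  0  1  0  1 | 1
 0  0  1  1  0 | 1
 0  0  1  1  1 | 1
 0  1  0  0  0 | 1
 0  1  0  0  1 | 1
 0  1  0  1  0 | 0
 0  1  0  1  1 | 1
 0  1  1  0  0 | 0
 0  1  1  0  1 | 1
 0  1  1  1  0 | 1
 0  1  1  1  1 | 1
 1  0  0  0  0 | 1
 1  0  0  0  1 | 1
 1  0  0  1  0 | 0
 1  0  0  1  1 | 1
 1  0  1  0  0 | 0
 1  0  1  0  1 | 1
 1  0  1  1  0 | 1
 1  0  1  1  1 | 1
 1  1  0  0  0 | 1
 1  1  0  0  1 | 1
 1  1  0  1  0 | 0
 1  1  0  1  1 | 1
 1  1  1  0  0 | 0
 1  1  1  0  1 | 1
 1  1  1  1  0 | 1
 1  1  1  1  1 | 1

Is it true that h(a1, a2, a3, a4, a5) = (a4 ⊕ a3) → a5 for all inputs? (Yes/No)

Yes

Check the formula against h row by row:
  a1=0, a2=0, a3=0, a4=0, a5=0: formula gives 1, h = 1 ✓
  a1=0, a2=0, a3=0, a4=0, a5=1: formula gives 1, h = 1 ✓
  a1=0, a2=0, a3=0, a4=1, a5=0: formula gives 0, h = 0 ✓
  a1=0, a2=0, a3=0, a4=1, a5=1: formula gives 1, h = 1 ✓
  …and likewise for the remaining 28 rows.
All 32 rows match — the expression computes h exactly.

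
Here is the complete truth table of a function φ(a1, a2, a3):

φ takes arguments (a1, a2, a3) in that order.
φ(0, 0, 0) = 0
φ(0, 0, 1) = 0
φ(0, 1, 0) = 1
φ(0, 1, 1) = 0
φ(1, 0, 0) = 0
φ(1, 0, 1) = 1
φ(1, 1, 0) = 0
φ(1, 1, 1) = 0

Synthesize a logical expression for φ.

The 1-rows are (0,1,0), (1,0,1). Each contributes one minterm — ¬a1·a2·¬a3; a1·¬a2·a3 — and their disjunction is a sum-of-products form of φ.

φ(a1, a2, a3) = ((~a1 & a2) & ~a3) | ((a1 & ~a2) & a3)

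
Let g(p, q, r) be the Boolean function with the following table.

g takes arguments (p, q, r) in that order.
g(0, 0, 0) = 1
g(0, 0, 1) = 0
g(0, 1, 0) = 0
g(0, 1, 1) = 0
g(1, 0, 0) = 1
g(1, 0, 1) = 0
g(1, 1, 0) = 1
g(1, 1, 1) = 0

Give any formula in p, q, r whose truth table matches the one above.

g(p, q, r) = (((NOT p AND NOT q) AND NOT r) OR ((p AND NOT q) AND NOT r)) OR ((p AND q) AND NOT r)

g=1 on 3 inputs: (0,0,0), (1,0,0), (1,1,0). Reading each as a conjunction of literals (¬p·¬q·¬r, p·¬q·¬r, p·q·¬r) and taking the OR gives the canonical DNF.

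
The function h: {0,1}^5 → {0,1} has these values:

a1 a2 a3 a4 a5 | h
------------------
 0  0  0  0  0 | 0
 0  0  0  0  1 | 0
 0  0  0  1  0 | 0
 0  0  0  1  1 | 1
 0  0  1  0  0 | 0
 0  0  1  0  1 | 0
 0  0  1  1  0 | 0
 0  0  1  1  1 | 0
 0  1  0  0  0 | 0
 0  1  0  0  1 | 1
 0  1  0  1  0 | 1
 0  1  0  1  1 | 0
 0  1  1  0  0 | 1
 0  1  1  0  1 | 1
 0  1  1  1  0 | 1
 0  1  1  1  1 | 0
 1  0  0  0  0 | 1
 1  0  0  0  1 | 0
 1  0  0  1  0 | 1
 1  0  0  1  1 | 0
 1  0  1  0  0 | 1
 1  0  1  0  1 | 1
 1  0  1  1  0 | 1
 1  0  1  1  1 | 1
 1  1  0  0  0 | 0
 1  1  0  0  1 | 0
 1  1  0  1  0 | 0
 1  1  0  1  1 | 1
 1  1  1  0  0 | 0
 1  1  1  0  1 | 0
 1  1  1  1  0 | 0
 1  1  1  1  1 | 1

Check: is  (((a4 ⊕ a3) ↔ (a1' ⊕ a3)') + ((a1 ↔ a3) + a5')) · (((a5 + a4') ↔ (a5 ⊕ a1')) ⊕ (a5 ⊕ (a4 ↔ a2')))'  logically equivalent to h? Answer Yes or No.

Test each input against both h and the formula:
  a1=0, a2=0, a3=0, a4=0, a5=0: formula gives 0, h = 0 ✓
  a1=0, a2=0, a3=0, a4=0, a5=1: formula gives 0, h = 0 ✓
  a1=0, a2=0, a3=0, a4=1, a5=0: formula gives 0, h = 0 ✓
  a1=0, a2=0, a3=0, a4=1, a5=1: formula gives 1, h = 1 ✓
  …
  a1=0, a2=1, a3=0, a4=0, a5=0: formula gives 1, but h = 0 ✗
Row (0,1,0,0,0) is a counterexample, so the formula is not equivalent to h.

No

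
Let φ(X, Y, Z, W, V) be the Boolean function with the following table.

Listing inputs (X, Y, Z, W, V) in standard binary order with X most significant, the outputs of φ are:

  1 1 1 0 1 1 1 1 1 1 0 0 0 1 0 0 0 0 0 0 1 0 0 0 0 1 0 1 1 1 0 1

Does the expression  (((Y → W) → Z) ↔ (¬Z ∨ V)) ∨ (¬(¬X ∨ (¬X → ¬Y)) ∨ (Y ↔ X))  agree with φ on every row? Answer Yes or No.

Evaluate (((Y → W) → Z) ↔ (¬Z ∨ V)) ∨ (¬(¬X ∨ (¬X → ¬Y)) ∨ (Y ↔ X)) on each row and compare to φ:
  X=0, Y=0, Z=0, W=0, V=0: formula gives 1, φ = 1 ✓
  X=0, Y=0, Z=0, W=0, V=1: formula gives 1, φ = 1 ✓
  X=0, Y=0, Z=0, W=1, V=0: formula gives 1, φ = 1 ✓
  X=0, Y=0, Z=0, W=1, V=1: formula gives 1, but φ = 0 ✗
A single disagreement suffices: at (0,0,0,1,1) they differ, so the formula does not compute φ.

No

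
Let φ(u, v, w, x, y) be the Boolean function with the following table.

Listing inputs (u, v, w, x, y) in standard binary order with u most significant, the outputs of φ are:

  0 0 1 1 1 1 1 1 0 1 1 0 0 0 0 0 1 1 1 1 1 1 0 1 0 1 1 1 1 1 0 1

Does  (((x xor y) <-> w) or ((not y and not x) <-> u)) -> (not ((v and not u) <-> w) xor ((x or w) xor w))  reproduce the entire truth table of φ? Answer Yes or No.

No

Test each input against both φ and the formula:
  u=0, v=0, w=0, x=0, y=0: formula gives 0, φ = 0 ✓
  u=0, v=0, w=0, x=0, y=1: formula gives 0, φ = 0 ✓
  u=0, v=0, w=0, x=1, y=0: formula gives 1, φ = 1 ✓
  u=0, v=0, w=0, x=1, y=1: formula gives 1, φ = 1 ✓
  …
  u=0, v=1, w=0, x=0, y=0: formula gives 1, but φ = 0 ✗
Since they disagree at (0,1,0,0,0), the expression is not a correct formula for φ.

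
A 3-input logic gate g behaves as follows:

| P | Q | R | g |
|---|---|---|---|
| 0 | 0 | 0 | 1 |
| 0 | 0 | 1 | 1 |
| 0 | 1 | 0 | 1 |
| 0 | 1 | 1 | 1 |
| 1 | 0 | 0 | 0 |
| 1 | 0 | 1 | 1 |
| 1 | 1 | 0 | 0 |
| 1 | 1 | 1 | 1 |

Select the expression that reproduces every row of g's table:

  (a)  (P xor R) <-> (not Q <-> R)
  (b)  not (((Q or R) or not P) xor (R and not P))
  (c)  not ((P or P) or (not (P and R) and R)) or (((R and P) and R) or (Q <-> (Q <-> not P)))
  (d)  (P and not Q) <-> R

(a) fails at (0,1,0): the formula yields 0, g is 1.
(b) fails at (0,0,0): the formula yields 0, g is 1.
(d) fails at (0,0,1): the formula yields 0, g is 1.
Only (c) survives; checking it on all 8 rows confirms it matches g.

c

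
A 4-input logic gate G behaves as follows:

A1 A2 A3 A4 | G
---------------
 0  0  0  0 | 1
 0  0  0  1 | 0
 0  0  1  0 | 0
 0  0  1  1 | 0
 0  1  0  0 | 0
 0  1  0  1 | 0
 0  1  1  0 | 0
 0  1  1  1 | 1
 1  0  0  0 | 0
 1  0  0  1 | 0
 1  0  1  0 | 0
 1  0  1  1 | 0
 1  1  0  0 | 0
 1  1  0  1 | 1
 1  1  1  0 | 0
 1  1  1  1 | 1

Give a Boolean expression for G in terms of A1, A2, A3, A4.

G(A1, A2, A3, A4) = (((((not A1 and not A2) and not A3) and not A4) or (((not A1 and A2) and A3) and A4)) or (((A1 and A2) and not A3) and A4)) or (((A1 and A2) and A3) and A4)

G=1 on 4 inputs: (0,0,0,0), (0,1,1,1), (1,1,0,1), (1,1,1,1). Reading each as a conjunction of literals (¬A1·¬A2·¬A3·¬A4, ¬A1·A2·A3·A4, A1·A2·¬A3·A4, A1·A2·A3·A4) and taking the OR gives the canonical DNF.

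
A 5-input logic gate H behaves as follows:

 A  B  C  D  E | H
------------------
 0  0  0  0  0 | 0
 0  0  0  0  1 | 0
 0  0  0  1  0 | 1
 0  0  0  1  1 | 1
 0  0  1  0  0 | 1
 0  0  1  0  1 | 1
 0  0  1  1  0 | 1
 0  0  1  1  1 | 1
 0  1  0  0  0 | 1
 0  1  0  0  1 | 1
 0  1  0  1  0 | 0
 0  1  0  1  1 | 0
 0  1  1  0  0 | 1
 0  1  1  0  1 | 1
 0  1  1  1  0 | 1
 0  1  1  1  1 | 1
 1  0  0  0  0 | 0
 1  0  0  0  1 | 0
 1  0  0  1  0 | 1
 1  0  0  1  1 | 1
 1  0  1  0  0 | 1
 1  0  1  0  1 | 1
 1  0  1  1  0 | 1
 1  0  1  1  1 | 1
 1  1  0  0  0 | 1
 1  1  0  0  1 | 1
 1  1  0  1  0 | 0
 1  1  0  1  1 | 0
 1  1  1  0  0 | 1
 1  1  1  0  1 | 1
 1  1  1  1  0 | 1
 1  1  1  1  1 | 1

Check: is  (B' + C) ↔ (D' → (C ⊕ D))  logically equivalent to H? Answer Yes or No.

Check the formula against H row by row:
  A=0, B=0, C=0, D=0, E=0: formula gives 0, H = 0 ✓
  A=0, B=0, C=0, D=0, E=1: formula gives 0, H = 0 ✓
  A=0, B=0, C=0, D=1, E=0: formula gives 1, H = 1 ✓
  A=0, B=0, C=0, D=1, E=1: formula gives 1, H = 1 ✓
  …and likewise for the remaining 28 rows.
All 32 rows match — the expression computes H exactly.

Yes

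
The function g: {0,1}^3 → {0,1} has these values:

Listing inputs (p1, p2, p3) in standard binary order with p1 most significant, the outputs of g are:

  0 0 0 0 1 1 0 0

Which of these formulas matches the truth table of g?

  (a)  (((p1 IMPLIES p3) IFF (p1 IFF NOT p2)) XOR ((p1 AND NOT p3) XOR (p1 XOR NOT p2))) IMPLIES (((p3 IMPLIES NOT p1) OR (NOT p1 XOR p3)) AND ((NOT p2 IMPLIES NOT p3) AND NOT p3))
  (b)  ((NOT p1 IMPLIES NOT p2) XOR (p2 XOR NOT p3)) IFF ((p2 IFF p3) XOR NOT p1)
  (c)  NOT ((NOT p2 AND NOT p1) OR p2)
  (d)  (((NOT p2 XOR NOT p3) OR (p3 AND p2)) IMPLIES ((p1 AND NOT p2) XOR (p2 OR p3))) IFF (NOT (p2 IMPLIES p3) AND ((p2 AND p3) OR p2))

(a) disagrees with g on (0,0,0) (formula → 1, table → 0); rule it out.
(b) disagrees with g on (0,0,0) (formula → 1, table → 0); rule it out.
(d) disagrees with g on (0,1,0) (formula → 1, table → 0); rule it out.
(c) is the remaining candidate, and it agrees with g on all 8 inputs.

c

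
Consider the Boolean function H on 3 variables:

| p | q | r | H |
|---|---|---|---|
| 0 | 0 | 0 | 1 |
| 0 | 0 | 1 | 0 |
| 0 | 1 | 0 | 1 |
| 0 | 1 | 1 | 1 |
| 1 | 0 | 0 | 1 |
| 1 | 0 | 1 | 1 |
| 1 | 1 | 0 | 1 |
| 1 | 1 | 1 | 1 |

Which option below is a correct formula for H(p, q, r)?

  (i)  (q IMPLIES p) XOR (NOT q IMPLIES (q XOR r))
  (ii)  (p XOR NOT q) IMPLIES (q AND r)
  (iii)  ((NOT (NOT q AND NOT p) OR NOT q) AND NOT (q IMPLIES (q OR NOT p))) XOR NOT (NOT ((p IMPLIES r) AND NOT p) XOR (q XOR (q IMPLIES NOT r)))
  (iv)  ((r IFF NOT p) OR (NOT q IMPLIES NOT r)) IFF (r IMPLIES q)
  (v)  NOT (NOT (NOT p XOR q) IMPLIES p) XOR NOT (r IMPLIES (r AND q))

iv

(i) fails at (1,0,1): the formula yields 0, H is 1.
(ii) fails at (0,0,0): the formula yields 0, H is 1.
(iii) fails at (0,0,0): the formula yields 0, H is 1.
(v) fails at (0,0,0): the formula yields 0, H is 1.
Only (iv) survives; checking it on all 8 rows confirms it matches H.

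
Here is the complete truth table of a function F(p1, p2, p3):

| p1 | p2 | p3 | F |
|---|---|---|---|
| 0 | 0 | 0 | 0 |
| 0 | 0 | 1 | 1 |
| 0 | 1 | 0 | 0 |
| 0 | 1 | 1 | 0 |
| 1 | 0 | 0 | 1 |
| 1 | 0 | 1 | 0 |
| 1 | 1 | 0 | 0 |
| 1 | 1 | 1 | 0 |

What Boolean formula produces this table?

F(p1, p2, p3) = ((~p1 & ~p2) & p3) | ((p1 & ~p2) & ~p3)

F=1 on 2 inputs: (0,0,1), (1,0,0). Reading each as a conjunction of literals (¬p1·¬p2·p3, p1·¬p2·¬p3) and taking the OR gives the canonical DNF.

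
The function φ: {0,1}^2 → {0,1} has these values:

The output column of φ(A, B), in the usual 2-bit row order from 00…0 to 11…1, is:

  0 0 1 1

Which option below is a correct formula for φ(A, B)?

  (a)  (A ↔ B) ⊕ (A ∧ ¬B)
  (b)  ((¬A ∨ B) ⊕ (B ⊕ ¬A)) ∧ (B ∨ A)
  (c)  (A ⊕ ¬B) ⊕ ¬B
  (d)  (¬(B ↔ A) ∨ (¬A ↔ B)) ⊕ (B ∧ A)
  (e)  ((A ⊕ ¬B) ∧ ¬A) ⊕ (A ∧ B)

(a) fails at (0,0): the formula yields 1, φ is 0.
(b) fails at (0,1): the formula yields 1, φ is 0.
(d) fails at (0,1): the formula yields 1, φ is 0.
(e) fails at (0,0): the formula yields 1, φ is 0.
Only (c) survives; checking it on all 4 rows confirms it matches φ.

c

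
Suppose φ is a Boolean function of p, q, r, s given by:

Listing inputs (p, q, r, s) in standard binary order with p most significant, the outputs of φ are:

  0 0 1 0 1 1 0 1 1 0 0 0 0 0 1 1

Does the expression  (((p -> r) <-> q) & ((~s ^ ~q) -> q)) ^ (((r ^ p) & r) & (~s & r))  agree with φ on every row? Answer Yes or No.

Yes

Check the formula against φ row by row:
  p=0, q=0, r=0, s=0: formula gives 0, φ = 0 ✓
  p=0, q=0, r=0, s=1: formula gives 0, φ = 0 ✓
  p=0, q=0, r=1, s=0: formula gives 1, φ = 1 ✓
  p=0, q=0, r=1, s=1: formula gives 0, φ = 0 ✓
  …and likewise for the remaining 12 rows.
All 16 rows match — the expression computes φ exactly.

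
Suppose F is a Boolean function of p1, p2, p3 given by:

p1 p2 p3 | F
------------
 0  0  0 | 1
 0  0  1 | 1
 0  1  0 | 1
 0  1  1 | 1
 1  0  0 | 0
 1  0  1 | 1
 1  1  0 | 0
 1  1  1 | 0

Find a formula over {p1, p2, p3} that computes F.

F(p1, p2, p3) = ¬((((p1 ∧ ¬p2) ∧ ¬p3) ∨ ((p1 ∧ p2) ∧ ¬p3)) ∨ ((p1 ∧ p2) ∧ p3))

F is 0 on only 3 rows — (1,0,0), (1,1,0), (1,1,1). Writing each as a minterm (p1·¬p2·¬p3, p1·p2·¬p3, p1·p2·p3) and OR-ing them characterizes exactly where F=0, so F is the negation of that disjunction.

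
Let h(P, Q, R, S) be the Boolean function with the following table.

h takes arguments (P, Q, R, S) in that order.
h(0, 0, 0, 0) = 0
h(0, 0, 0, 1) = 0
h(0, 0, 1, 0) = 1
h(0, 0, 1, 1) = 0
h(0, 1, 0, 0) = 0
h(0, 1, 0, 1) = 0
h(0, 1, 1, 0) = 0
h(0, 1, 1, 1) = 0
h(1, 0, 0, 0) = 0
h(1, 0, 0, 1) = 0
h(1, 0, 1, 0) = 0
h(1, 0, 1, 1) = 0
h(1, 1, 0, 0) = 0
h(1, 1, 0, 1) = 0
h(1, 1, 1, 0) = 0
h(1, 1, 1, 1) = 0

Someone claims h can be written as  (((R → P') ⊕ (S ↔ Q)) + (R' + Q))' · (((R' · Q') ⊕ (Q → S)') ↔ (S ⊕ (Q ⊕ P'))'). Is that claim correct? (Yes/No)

Test each input against both h and the formula:
  P=0, Q=0, R=0, S=0: formula gives 0, h = 0 ✓
  P=0, Q=0, R=0, S=1: formula gives 0, h = 0 ✓
  P=0, Q=0, R=1, S=0: formula gives 1, h = 1 ✓
  P=0, Q=0, R=1, S=1: formula gives 0, h = 0 ✓
  …
  P=1, Q=0, R=1, S=1: formula gives 1, but h = 0 ✗
Row (1,0,1,1) is a counterexample, so the formula is not equivalent to h.

No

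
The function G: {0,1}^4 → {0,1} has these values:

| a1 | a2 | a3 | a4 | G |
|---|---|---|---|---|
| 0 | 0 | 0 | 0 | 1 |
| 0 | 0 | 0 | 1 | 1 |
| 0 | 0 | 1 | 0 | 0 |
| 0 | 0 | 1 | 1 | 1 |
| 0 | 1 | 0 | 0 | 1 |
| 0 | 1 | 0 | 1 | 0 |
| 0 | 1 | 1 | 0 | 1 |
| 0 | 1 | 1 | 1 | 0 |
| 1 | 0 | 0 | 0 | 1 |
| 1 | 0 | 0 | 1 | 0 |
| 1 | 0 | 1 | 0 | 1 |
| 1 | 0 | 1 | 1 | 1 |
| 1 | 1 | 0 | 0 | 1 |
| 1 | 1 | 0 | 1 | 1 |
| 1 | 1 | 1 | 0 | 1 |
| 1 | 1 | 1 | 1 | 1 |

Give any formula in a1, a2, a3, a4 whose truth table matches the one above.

G(a1, a2, a3, a4) = ¬((((((¬a1 ∧ ¬a2) ∧ a3) ∧ ¬a4) ∨ (((¬a1 ∧ a2) ∧ ¬a3) ∧ a4)) ∨ (((¬a1 ∧ a2) ∧ a3) ∧ a4)) ∨ (((a1 ∧ ¬a2) ∧ ¬a3) ∧ a4))

G is 0 on only 4 rows — (0,0,1,0), (0,1,0,1), (0,1,1,1), (1,0,0,1). Writing each as a minterm (¬a1·¬a2·a3·¬a4, ¬a1·a2·¬a3·a4, ¬a1·a2·a3·a4, a1·¬a2·¬a3·a4) and OR-ing them characterizes exactly where G=0, so G is the negation of that disjunction.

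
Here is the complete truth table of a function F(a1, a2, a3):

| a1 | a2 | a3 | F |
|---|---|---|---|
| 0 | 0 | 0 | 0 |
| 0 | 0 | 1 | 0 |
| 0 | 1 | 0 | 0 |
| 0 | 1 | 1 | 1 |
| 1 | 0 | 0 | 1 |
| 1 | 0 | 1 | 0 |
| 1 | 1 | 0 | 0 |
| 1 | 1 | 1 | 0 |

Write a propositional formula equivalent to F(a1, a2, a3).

F(a1, a2, a3) = ((not a1 and a2) and a3) or ((a1 and not a2) and not a3)

F=1 on 2 inputs: (0,1,1), (1,0,0). Reading each as a conjunction of literals (¬a1·a2·a3, a1·¬a2·¬a3) and taking the OR gives the canonical DNF.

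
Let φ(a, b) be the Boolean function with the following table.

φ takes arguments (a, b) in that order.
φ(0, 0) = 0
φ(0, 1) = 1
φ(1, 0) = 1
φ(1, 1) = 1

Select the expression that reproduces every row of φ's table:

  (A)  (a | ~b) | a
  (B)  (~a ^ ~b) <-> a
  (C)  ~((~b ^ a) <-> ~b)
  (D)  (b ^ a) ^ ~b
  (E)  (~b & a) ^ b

E

(A) fails at (0,0): the formula yields 1, φ is 0.
(B) fails at (0,0): the formula yields 1, φ is 0.
(C) fails at (0,1): the formula yields 0, φ is 1.
(D) fails at (0,0): the formula yields 1, φ is 0.
That leaves (E). Evaluating it on every row reproduces the table of φ exactly.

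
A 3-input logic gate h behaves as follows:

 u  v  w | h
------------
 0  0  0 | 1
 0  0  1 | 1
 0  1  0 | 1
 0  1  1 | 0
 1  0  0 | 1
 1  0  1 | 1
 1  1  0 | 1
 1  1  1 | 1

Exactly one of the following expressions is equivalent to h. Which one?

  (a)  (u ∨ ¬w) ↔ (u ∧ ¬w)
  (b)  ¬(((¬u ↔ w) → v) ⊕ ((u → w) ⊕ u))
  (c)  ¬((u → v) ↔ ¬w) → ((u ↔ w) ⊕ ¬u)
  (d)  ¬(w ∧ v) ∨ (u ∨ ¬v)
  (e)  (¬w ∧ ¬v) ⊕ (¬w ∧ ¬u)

d

(a): at (0,0,0) it gives 0, but h = 1 — eliminated.
(b): at (0,0,1) it gives 0, but h = 1 — eliminated.
(c): at (0,1,1) it gives 1, but h = 0 — eliminated.
(e): at (0,0,0) it gives 0, but h = 1 — eliminated.
That leaves (d). Evaluating it on every row reproduces the table of h exactly.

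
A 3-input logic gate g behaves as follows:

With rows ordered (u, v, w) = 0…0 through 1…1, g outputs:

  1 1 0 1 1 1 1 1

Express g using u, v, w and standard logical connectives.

g(u, v, w) = NOT ((NOT u AND v) AND NOT w)

Only row (0,1,0) gives 0. So g is 1 everywhere except there — the complement of the minterm ¬u·v·¬w.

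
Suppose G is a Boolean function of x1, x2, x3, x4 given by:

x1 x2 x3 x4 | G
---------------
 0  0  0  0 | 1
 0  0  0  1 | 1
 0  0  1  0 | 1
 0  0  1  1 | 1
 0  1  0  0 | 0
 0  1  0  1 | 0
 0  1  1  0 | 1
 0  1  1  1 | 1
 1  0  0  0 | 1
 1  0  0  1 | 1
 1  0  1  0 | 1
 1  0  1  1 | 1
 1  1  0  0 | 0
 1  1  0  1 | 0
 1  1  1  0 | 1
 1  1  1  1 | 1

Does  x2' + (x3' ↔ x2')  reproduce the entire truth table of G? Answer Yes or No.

Yes

Evaluate x2' + (x3' ↔ x2') on each row and compare to G:
  x1=0, x2=0, x3=0, x4=0: formula gives 1, G = 1 ✓
  x1=0, x2=0, x3=0, x4=1: formula gives 1, G = 1 ✓
  x1=0, x2=0, x3=1, x4=0: formula gives 1, G = 1 ✓
  x1=0, x2=0, x3=1, x4=1: formula gives 1, G = 1 ✓
  …and likewise for the remaining 12 rows.
All 16 rows match — the expression computes G exactly.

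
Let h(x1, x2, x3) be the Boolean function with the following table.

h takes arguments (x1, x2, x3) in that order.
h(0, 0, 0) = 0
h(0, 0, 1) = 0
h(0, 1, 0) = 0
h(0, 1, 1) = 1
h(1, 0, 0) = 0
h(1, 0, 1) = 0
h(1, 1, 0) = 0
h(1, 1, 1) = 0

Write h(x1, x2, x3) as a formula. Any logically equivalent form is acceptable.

h(x1, x2, x3) = (NOT x1 AND x2) AND x3

Only row (0,1,1) gives 1. That row's minterm ¬x1·x2·x3 is h directly.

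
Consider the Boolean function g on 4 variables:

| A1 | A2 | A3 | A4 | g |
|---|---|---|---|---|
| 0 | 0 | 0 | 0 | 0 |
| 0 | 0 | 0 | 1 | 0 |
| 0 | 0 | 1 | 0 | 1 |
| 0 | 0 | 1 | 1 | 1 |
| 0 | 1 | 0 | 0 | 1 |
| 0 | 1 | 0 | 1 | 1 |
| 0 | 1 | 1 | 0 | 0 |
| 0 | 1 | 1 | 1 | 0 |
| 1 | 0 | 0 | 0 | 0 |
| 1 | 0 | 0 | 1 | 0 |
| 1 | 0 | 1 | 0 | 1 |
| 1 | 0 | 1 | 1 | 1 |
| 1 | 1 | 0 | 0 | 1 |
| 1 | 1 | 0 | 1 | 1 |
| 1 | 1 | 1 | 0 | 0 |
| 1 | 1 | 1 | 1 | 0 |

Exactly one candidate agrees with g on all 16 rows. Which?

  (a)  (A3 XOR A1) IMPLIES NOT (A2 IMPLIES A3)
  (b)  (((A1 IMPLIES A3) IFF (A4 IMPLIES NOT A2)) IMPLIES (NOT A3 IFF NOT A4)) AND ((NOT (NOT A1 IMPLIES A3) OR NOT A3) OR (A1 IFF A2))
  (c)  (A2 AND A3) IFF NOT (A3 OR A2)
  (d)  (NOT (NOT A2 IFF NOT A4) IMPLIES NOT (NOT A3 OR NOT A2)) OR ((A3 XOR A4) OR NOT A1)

(a) fails at (0,0,0,0): the formula yields 1, g is 0.
(b) fails at (0,0,0,0): the formula yields 1, g is 0.
(d) fails at (0,0,0,0): the formula yields 1, g is 0.
That leaves (c). Evaluating it on every row reproduces the table of g exactly.

c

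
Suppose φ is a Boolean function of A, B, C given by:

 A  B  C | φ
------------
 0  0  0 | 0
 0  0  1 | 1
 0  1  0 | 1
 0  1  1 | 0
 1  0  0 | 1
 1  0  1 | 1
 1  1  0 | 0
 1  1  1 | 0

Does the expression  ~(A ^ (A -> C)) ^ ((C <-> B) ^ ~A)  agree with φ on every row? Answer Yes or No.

Yes

Test each input against both φ and the formula:
  A=0, B=0, C=0: formula gives 0, φ = 0 ✓
  A=0, B=0, C=1: formula gives 1, φ = 1 ✓
  A=0, B=1, C=0: formula gives 1, φ = 1 ✓
  A=0, B=1, C=1: formula gives 0, φ = 0 ✓
  A=1, B=0, C=0: formula gives 1, φ = 1 ✓
  …and likewise for the remaining 3 rows.
No disagreement on any input; they are logically equivalent.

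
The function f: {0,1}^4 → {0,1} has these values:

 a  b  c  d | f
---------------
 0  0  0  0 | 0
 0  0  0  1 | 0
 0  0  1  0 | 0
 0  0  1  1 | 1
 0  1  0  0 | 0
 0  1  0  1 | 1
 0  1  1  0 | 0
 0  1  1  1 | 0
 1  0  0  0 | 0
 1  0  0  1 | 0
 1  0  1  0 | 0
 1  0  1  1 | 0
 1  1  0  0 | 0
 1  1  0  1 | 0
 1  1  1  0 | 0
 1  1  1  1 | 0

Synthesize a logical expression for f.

The 1-rows are (0,0,1,1), (0,1,0,1). Each contributes one minterm — ¬a·¬b·c·d; ¬a·b·¬c·d — and their disjunction is a sum-of-products form of f.

f(a, b, c, d) = (((¬a ∧ ¬b) ∧ c) ∧ d) ∨ (((¬a ∧ b) ∧ ¬c) ∧ d)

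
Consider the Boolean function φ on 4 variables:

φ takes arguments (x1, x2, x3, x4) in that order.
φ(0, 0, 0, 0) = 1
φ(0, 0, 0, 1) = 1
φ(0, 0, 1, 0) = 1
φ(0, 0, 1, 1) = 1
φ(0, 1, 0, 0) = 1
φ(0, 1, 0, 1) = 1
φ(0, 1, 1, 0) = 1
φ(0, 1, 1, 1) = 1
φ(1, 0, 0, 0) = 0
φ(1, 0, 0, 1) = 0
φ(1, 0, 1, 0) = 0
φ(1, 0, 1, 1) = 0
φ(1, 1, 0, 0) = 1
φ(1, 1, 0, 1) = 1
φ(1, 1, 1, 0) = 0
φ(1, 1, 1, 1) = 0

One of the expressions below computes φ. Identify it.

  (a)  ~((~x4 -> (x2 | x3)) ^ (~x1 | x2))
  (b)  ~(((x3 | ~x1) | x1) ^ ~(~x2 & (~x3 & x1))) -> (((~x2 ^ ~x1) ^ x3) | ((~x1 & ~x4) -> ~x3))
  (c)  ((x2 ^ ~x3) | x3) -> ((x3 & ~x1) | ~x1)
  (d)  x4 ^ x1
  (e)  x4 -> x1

c

(a): at (0,0,0,0) it gives 0, but φ = 1 — eliminated.
(b): at (0,1,1,0) it gives 0, but φ = 1 — eliminated.
(d): at (0,0,0,0) it gives 0, but φ = 1 — eliminated.
(e): at (0,0,0,1) it gives 0, but φ = 1 — eliminated.
Only (c) survives; checking it on all 16 rows confirms it matches φ.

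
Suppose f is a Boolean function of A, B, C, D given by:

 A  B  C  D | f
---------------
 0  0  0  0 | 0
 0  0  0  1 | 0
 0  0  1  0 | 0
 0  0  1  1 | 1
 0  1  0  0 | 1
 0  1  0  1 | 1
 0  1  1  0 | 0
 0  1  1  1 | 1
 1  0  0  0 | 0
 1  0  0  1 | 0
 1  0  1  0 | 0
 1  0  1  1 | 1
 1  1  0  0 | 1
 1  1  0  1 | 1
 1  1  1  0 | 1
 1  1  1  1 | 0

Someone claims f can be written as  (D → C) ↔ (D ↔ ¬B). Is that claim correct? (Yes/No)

Test each input against both f and the formula:
  A=0, B=0, C=0, D=0: formula gives 0, f = 0 ✓
  A=0, B=0, C=0, D=1: formula gives 0, f = 0 ✓
  A=0, B=0, C=1, D=0: formula gives 0, f = 0 ✓
  A=0, B=0, C=1, D=1: formula gives 1, f = 1 ✓
  …
  A=0, B=1, C=1, D=0: formula gives 1, but f = 0 ✗
A single disagreement suffices: at (0,1,1,0) they differ, so the formula does not compute f.

No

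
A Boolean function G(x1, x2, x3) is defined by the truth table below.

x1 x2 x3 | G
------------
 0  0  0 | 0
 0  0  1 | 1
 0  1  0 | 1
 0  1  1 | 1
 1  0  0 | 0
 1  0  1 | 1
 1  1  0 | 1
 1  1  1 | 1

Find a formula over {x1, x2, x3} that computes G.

G(x1, x2, x3) = NOT (((NOT x1 AND NOT x2) AND NOT x3) OR ((x1 AND NOT x2) AND NOT x3))

There are just 2 zero rows: (0,0,0), (1,0,0). Their minterms are ¬x1·¬x2·¬x3, x1·¬x2·¬x3; the OR of those covers precisely the 0-outputs, and negating it yields G.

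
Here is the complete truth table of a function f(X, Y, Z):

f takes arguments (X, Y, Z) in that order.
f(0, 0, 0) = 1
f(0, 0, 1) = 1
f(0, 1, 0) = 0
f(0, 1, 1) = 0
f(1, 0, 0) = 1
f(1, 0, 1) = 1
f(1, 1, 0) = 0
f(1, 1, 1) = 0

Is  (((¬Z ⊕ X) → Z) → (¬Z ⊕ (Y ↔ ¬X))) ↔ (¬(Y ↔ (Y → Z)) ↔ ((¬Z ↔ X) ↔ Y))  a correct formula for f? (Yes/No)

Evaluate (((¬Z ⊕ X) → Z) → (¬Z ⊕ (Y ↔ ¬X))) ↔ (¬(Y ↔ (Y → Z)) ↔ ((¬Z ↔ X) ↔ Y)) on each row and compare to f:
  X=0, Y=0, Z=0: formula gives 1, f = 1 ✓
  X=0, Y=0, Z=1: formula gives 1, f = 1 ✓
  X=0, Y=1, Z=0: formula gives 0, f = 0 ✓
  X=0, Y=1, Z=1: formula gives 0, f = 0 ✓
  X=1, Y=0, Z=0: formula gives 1, f = 1 ✓
  …
  X=1, Y=1, Z=0: formula gives 1, but f = 0 ✗
A single disagreement suffices: at (1,1,0) they differ, so the formula does not compute f.

No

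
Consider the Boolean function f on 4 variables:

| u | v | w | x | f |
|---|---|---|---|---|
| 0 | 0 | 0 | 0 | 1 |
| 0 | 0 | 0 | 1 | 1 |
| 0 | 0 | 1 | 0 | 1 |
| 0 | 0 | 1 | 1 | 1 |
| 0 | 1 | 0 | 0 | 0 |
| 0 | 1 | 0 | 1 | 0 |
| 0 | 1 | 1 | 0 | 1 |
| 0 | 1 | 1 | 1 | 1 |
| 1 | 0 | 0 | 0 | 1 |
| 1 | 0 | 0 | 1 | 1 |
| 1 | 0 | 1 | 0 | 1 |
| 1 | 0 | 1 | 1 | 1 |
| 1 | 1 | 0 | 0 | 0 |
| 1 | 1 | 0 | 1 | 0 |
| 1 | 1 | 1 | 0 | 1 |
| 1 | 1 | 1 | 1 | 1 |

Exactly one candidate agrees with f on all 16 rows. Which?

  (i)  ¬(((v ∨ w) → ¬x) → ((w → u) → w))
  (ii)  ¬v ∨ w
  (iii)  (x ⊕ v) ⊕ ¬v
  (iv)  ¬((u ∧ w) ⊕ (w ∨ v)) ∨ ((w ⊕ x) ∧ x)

ii

(i) disagrees with f on (0,0,1,0) (formula → 0, table → 1); rule it out.
(iii) disagrees with f on (0,0,0,1) (formula → 0, table → 1); rule it out.
(iv) disagrees with f on (0,0,1,0) (formula → 0, table → 1); rule it out.
That leaves (ii). Evaluating it on every row reproduces the table of f exactly.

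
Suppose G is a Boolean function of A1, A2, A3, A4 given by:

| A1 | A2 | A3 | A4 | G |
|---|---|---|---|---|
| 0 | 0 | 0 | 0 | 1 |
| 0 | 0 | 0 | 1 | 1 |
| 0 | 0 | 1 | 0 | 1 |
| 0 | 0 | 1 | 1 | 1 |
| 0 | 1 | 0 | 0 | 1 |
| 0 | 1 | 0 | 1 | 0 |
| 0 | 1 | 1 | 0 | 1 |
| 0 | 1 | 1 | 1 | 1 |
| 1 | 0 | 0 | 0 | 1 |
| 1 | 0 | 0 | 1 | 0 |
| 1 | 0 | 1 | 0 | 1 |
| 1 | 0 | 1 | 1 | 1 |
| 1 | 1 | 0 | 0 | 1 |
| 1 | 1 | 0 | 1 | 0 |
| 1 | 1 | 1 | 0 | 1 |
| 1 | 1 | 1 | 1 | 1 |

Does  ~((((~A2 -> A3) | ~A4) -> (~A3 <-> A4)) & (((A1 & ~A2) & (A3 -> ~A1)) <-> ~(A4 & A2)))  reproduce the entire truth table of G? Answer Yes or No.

Yes

Evaluate ~((((~A2 -> A3) | ~A4) -> (~A3 <-> A4)) & (((A1 & ~A2) & (A3 -> ~A1)) <-> ~(A4 & A2))) on each row and compare to G:
  A1=0, A2=0, A3=0, A4=0: formula gives 1, G = 1 ✓
  A1=0, A2=0, A3=0, A4=1: formula gives 1, G = 1 ✓
  A1=0, A2=0, A3=1, A4=0: formula gives 1, G = 1 ✓
  A1=0, A2=0, A3=1, A4=1: formula gives 1, G = 1 ✓
  …and likewise for the remaining 12 rows.
No disagreement on any input; they are logically equivalent.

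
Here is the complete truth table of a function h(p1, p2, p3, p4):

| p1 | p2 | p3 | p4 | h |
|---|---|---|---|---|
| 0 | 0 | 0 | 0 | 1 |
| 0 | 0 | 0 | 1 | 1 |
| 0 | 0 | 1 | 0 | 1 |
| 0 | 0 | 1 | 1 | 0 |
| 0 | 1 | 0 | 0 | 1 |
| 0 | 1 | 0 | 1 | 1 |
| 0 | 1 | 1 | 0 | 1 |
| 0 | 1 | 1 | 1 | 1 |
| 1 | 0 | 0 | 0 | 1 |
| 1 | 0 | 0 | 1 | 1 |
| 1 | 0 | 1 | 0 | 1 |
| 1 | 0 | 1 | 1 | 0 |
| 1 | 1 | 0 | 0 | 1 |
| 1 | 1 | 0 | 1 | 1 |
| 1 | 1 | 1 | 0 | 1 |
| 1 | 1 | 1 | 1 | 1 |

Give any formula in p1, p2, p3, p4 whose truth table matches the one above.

h(p1, p2, p3, p4) = ((((p1' · p2') · p3) · p4) + (((p1 · p2') · p3) · p4))'

h is 0 on only 2 rows — (0,0,1,1), (1,0,1,1). Writing each as a minterm (¬p1·¬p2·p3·p4, p1·¬p2·p3·p4) and OR-ing them characterizes exactly where h=0, so h is the negation of that disjunction.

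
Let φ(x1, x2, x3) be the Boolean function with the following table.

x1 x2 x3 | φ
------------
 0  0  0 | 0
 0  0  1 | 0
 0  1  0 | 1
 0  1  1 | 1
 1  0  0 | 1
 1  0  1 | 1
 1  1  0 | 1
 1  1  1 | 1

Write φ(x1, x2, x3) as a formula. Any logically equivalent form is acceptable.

The 0-rows are (0,0,0), (0,0,1). Take each as a conjunction (¬x1·¬x2·¬x3, ¬x1·¬x2·x3), form their disjunction, and complement — that gives a formula that is 1 everywhere φ is.

φ(x1, x2, x3) = NOT (((NOT x1 AND NOT x2) AND NOT x3) OR ((NOT x1 AND NOT x2) AND x3))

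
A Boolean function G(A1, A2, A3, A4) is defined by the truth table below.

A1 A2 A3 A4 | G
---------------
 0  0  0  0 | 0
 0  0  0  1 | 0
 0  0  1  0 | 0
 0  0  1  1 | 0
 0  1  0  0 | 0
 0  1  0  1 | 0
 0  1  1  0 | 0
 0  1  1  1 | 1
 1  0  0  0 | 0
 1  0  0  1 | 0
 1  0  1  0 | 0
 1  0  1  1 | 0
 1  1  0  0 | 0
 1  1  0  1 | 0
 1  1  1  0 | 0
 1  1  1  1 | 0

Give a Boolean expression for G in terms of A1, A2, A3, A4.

G(A1, A2, A3, A4) = ((A1' · A2) · A3) · A4

Only row (0,1,1,1) gives 1. That row's minterm ¬A1·A2·A3·A4 is G directly.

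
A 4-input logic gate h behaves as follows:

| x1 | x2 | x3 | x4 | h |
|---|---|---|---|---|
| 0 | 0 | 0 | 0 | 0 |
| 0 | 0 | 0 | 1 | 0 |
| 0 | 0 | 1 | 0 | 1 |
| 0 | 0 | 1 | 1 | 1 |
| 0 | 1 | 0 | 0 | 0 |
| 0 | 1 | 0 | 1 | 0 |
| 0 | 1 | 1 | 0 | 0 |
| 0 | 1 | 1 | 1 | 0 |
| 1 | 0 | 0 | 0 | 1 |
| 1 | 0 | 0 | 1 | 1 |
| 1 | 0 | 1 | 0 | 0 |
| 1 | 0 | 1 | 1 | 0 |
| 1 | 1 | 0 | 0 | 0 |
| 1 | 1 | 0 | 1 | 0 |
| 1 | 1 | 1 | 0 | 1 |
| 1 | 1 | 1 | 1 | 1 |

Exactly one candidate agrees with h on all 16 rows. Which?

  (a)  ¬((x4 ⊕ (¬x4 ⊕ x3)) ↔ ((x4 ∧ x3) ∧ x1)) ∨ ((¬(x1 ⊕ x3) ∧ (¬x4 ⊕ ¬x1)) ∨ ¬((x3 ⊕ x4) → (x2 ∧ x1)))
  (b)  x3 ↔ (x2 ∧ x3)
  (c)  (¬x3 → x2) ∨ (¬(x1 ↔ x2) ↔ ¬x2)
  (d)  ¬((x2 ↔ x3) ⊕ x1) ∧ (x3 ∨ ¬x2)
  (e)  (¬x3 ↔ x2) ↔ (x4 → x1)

d

(a) disagrees with h on (0,0,0,0) (formula → 1, table → 0); rule it out.
(b) disagrees with h on (0,0,0,0) (formula → 1, table → 0); rule it out.
(c) disagrees with h on (0,1,0,0) (formula → 1, table → 0); rule it out.
(e) disagrees with h on (0,0,0,1) (formula → 1, table → 0); rule it out.
That leaves (d). Evaluating it on every row reproduces the table of h exactly.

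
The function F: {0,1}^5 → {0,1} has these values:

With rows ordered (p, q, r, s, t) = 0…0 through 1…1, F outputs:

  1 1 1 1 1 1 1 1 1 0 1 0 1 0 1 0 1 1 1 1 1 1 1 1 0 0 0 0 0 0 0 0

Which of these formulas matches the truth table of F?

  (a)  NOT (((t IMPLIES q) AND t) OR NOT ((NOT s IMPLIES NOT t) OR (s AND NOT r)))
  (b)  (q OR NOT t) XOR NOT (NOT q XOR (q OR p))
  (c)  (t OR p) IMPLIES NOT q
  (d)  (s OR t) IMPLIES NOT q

c

(a): at (0,0,0,0,1) it gives 0, but F = 1 — eliminated.
(b): at (0,0,0,0,1) it gives 0, but F = 1 — eliminated.
(d): at (0,1,0,1,0) it gives 0, but F = 1 — eliminated.
(c) is the remaining candidate, and it agrees with F on all 32 inputs.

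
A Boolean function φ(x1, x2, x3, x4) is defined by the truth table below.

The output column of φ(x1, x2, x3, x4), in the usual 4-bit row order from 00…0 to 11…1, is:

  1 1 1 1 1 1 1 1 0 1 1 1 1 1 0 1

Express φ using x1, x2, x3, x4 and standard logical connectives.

φ is 0 on only 2 rows — (1,0,0,0), (1,1,1,0). Writing each as a minterm (x1·¬x2·¬x3·¬x4, x1·x2·x3·¬x4) and OR-ing them characterizes exactly where φ=0, so φ is the negation of that disjunction.

φ(x1, x2, x3, x4) = ((((x1 · x2') · x3') · x4') + (((x1 · x2) · x3) · x4'))'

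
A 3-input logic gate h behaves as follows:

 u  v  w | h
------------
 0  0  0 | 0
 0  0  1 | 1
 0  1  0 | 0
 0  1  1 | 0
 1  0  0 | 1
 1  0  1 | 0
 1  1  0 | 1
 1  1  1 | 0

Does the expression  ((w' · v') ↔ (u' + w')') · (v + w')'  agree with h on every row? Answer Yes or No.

Evaluate ((w' · v') ↔ (u' + w')') · (v + w')' on each row and compare to h:
  u=0, v=0, w=0: formula gives 0, h = 0 ✓
  u=0, v=0, w=1: formula gives 1, h = 1 ✓
  u=0, v=1, w=0: formula gives 0, h = 0 ✓
  u=0, v=1, w=1: formula gives 0, h = 0 ✓
  u=1, v=0, w=0: formula gives 0, but h = 1 ✗
Since they disagree at (1,0,0), the expression is not a correct formula for h.

No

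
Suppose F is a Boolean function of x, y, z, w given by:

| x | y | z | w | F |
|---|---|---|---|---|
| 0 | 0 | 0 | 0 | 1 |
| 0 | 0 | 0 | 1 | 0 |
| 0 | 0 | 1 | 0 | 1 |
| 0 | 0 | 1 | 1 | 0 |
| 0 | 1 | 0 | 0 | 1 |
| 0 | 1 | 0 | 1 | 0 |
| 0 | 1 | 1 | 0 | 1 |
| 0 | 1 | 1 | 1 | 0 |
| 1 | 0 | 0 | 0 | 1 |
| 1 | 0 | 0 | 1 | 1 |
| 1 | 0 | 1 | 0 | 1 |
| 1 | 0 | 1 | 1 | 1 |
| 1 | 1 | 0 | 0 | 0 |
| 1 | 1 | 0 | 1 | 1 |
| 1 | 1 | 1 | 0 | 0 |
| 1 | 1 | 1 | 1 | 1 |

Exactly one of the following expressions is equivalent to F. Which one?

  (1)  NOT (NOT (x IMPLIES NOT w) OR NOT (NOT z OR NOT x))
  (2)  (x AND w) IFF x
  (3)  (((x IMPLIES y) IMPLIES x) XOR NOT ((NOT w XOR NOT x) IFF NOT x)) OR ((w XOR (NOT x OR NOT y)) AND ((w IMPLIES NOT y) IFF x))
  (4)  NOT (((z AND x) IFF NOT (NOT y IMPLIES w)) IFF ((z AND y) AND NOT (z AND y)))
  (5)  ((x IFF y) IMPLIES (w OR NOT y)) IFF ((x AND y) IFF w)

3

(1) fails at (0,0,0,1): the formula yields 1, F is 0.
(2) fails at (0,0,0,1): the formula yields 1, F is 0.
(4) fails at (0,0,0,0): the formula yields 0, F is 1.
(5) fails at (1,0,0,1): the formula yields 0, F is 1.
That leaves (3). Evaluating it on every row reproduces the table of F exactly.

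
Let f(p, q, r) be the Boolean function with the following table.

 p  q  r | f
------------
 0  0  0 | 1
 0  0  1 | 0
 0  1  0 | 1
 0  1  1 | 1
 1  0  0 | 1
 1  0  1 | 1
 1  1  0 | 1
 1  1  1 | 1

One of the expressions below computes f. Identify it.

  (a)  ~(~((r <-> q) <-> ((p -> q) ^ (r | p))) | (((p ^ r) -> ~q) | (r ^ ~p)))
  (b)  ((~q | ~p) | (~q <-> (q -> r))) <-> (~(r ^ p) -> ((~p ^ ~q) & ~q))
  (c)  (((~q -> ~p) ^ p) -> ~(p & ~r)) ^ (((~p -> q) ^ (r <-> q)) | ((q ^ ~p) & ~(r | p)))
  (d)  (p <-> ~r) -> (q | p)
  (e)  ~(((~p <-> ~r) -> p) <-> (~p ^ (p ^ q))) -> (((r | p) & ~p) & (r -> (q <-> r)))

(a) disagrees with f on (0,0,0) (formula → 0, table → 1); rule it out.
(b) disagrees with f on (0,0,0) (formula → 0, table → 1); rule it out.
(c) disagrees with f on (0,0,0) (formula → 0, table → 1); rule it out.
(e) disagrees with f on (0,0,0) (formula → 0, table → 1); rule it out.
Only (d) survives; checking it on all 8 rows confirms it matches f.

d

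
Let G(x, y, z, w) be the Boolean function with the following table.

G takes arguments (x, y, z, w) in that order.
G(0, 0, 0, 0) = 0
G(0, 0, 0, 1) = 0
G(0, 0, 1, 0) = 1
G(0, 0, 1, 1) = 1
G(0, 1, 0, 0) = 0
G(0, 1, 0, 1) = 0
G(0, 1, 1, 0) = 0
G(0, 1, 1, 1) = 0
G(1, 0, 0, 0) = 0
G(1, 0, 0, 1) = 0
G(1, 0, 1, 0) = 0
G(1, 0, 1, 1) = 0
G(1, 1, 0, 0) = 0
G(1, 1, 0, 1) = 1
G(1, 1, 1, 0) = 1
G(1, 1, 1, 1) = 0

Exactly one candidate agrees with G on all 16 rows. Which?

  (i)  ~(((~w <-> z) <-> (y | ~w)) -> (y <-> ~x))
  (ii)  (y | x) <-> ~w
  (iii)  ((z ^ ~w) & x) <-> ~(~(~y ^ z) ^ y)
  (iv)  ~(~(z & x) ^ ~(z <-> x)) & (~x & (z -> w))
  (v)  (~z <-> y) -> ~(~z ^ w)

i

(ii) disagrees with G on (0,0,0,1) (formula → 1, table → 0); rule it out.
(iii) disagrees with G on (0,1,1,0) (formula → 1, table → 0); rule it out.
(iv) disagrees with G on (0,0,1,0) (formula → 0, table → 1); rule it out.
(v) disagrees with G on (0,0,0,0) (formula → 1, table → 0); rule it out.
Only (i) survives; checking it on all 16 rows confirms it matches G.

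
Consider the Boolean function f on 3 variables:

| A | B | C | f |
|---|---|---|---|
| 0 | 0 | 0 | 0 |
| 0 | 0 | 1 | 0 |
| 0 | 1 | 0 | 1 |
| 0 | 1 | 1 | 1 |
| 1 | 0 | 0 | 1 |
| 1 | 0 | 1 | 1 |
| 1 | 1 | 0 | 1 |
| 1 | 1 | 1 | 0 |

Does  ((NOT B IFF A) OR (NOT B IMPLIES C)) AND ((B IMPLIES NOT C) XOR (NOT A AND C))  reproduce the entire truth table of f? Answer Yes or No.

Yes

Evaluate ((NOT B IFF A) OR (NOT B IMPLIES C)) AND ((B IMPLIES NOT C) XOR (NOT A AND C)) on each row and compare to f:
  A=0, B=0, C=0: formula gives 0, f = 0 ✓
  A=0, B=0, C=1: formula gives 0, f = 0 ✓
  A=0, B=1, C=0: formula gives 1, f = 1 ✓
  A=0, B=1, C=1: formula gives 1, f = 1 ✓
  A=1, B=0, C=0: formula gives 1, f = 1 ✓
  … (the remaining 3 rows also agree.)
No disagreement on any input; they are logically equivalent.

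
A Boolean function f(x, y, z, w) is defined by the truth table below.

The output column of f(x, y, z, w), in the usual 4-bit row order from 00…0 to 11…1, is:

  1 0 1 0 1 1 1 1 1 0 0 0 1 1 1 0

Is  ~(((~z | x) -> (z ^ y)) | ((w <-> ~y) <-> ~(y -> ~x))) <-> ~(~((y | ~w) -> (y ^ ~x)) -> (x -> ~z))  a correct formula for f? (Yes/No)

Check the formula against f row by row:
  x=0, y=0, z=0, w=0: formula gives 1, f = 1 ✓
  x=0, y=0, z=0, w=1: formula gives 0, f = 0 ✓
  x=0, y=0, z=1, w=0: formula gives 1, f = 1 ✓
  x=0, y=0, z=1, w=1: formula gives 1, but f = 0 ✗
Row (0,0,1,1) is a counterexample, so the formula is not equivalent to f.

No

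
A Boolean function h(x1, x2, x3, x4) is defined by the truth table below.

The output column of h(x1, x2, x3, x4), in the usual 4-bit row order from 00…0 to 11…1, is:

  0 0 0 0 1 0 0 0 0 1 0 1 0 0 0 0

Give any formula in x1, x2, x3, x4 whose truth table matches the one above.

h(x1, x2, x3, x4) = ((((NOT x1 AND x2) AND NOT x3) AND NOT x4) OR (((x1 AND NOT x2) AND NOT x3) AND x4)) OR (((x1 AND NOT x2) AND x3) AND x4)

The 1-rows are (0,1,0,0), (1,0,0,1), (1,0,1,1). Each contributes one minterm — ¬x1·x2·¬x3·¬x4; x1·¬x2·¬x3·x4; x1·¬x2·x3·x4 — and their disjunction is a sum-of-products form of h.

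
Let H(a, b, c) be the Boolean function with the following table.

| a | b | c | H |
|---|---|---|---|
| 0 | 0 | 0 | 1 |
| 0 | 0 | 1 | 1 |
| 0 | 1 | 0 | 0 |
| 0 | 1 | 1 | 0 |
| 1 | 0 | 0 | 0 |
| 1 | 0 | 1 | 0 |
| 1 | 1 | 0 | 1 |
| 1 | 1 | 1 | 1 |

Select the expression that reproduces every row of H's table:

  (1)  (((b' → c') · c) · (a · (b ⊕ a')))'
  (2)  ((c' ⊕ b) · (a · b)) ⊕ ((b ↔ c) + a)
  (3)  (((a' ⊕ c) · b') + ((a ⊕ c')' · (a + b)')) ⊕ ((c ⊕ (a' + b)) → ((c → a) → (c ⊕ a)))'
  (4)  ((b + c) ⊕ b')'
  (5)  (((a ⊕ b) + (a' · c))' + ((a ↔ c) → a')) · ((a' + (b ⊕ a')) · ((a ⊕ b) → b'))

(1) fails at (0,1,0): the formula yields 1, H is 0.
(2) fails at (0,0,1): the formula yields 0, H is 1.
(3) fails at (0,0,0): the formula yields 0, H is 1.
(4) fails at (0,0,0): the formula yields 0, H is 1.
(5) is the remaining candidate, and it agrees with H on all 8 inputs.

5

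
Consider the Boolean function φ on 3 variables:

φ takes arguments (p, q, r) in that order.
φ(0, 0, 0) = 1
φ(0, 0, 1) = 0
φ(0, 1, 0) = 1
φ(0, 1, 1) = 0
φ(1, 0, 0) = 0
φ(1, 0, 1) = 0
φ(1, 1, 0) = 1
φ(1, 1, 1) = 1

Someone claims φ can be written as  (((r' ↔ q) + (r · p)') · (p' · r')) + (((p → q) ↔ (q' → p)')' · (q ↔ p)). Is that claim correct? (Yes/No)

Check the formula against φ row by row:
  p=0, q=0, r=0: formula gives 1, φ = 1 ✓
  p=0, q=0, r=1: formula gives 0, φ = 0 ✓
  p=0, q=1, r=0: formula gives 1, φ = 1 ✓
  p=0, q=1, r=1: formula gives 0, φ = 0 ✓
  p=1, q=0, r=0: formula gives 0, φ = 0 ✓
  … (the remaining 3 rows also agree.)
All 8 rows match — the expression computes φ exactly.

Yes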